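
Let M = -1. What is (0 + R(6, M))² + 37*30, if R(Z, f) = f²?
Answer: 1111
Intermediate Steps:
(0 + R(6, M))² + 37*30 = (0 + (-1)²)² + 37*30 = (0 + 1)² + 1110 = 1² + 1110 = 1 + 1110 = 1111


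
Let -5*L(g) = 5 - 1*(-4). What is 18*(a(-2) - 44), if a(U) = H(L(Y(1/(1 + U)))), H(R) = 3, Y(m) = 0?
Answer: -738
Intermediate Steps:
L(g) = -9/5 (L(g) = -(5 - 1*(-4))/5 = -(5 + 4)/5 = -⅕*9 = -9/5)
a(U) = 3
18*(a(-2) - 44) = 18*(3 - 44) = 18*(-41) = -738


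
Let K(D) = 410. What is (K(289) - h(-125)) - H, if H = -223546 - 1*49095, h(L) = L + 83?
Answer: 273093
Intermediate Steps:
h(L) = 83 + L
H = -272641 (H = -223546 - 49095 = -272641)
(K(289) - h(-125)) - H = (410 - (83 - 125)) - 1*(-272641) = (410 - 1*(-42)) + 272641 = (410 + 42) + 272641 = 452 + 272641 = 273093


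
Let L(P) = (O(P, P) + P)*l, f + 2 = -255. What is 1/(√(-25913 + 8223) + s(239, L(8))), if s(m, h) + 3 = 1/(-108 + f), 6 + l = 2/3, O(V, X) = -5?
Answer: -200020/1178975733 - 133225*I*√17690/2357951466 ≈ -0.00016966 - 0.0075148*I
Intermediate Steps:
f = -257 (f = -2 - 255 = -257)
l = -16/3 (l = -6 + 2/3 = -6 + 2*(⅓) = -6 + ⅔ = -16/3 ≈ -5.3333)
L(P) = 80/3 - 16*P/3 (L(P) = (-5 + P)*(-16/3) = 80/3 - 16*P/3)
s(m, h) = -1096/365 (s(m, h) = -3 + 1/(-108 - 257) = -3 + 1/(-365) = -3 - 1/365 = -1096/365)
1/(√(-25913 + 8223) + s(239, L(8))) = 1/(√(-25913 + 8223) - 1096/365) = 1/(√(-17690) - 1096/365) = 1/(I*√17690 - 1096/365) = 1/(-1096/365 + I*√17690)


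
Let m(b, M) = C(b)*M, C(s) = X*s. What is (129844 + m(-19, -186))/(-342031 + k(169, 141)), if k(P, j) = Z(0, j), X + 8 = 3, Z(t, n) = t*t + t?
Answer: -112174/342031 ≈ -0.32796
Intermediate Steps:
Z(t, n) = t + t² (Z(t, n) = t² + t = t + t²)
X = -5 (X = -8 + 3 = -5)
C(s) = -5*s
m(b, M) = -5*M*b (m(b, M) = (-5*b)*M = -5*M*b)
k(P, j) = 0 (k(P, j) = 0*(1 + 0) = 0*1 = 0)
(129844 + m(-19, -186))/(-342031 + k(169, 141)) = (129844 - 5*(-186)*(-19))/(-342031 + 0) = (129844 - 17670)/(-342031) = 112174*(-1/342031) = -112174/342031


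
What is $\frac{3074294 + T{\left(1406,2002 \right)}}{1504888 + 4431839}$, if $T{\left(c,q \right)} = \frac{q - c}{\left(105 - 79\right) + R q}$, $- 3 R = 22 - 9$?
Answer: $\frac{19942944731}{38511548049} \approx 0.51784$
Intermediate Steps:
$R = - \frac{13}{3}$ ($R = - \frac{22 - 9}{3} = \left(- \frac{1}{3}\right) 13 = - \frac{13}{3} \approx -4.3333$)
$T{\left(c,q \right)} = \frac{q - c}{26 - \frac{13 q}{3}}$ ($T{\left(c,q \right)} = \frac{q - c}{\left(105 - 79\right) - \frac{13 q}{3}} = \frac{q - c}{26 - \frac{13 q}{3}}$)
$\frac{3074294 + T{\left(1406,2002 \right)}}{1504888 + 4431839} = \frac{3074294 + \frac{3 \left(1406 - 2002\right)}{13 \left(-6 + 2002\right)}}{1504888 + 4431839} = \frac{3074294 + \frac{3 \left(1406 - 2002\right)}{13 \cdot 1996}}{5936727} = \left(3074294 + \frac{3}{13} \cdot \frac{1}{1996} \left(-596\right)\right) \frac{1}{5936727} = \left(3074294 - \frac{447}{6487}\right) \frac{1}{5936727} = \frac{19942944731}{6487} \cdot \frac{1}{5936727} = \frac{19942944731}{38511548049}$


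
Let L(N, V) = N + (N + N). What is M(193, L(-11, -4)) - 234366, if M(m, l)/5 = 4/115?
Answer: -5390414/23 ≈ -2.3437e+5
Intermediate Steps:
L(N, V) = 3*N (L(N, V) = N + 2*N = 3*N)
M(m, l) = 4/23 (M(m, l) = 5*(4/115) = 4/23)
M(193, L(-11, -4)) - 234366 = 4/23 - 234366 = -5390414/23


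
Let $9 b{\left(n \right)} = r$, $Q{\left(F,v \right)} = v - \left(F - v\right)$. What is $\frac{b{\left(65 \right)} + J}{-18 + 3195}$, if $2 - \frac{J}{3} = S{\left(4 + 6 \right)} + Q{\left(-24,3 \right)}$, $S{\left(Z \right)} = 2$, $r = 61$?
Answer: $- \frac{749}{28593} \approx -0.026195$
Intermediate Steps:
$Q{\left(F,v \right)} = - F + 2 v$
$b{\left(n \right)} = \frac{61}{9}$ ($b{\left(n \right)} = \frac{1}{9} \cdot 61 = \frac{61}{9}$)
$J = -90$ ($J = 6 - 3 \left(2 + \left(\left(-1\right) \left(-24\right) + 2 \cdot 3\right)\right) = 6 - 3 \left(2 + \left(24 + 6\right)\right) = 6 - 3 \left(2 + 30\right) = 6 - 96 = -90$)
$\frac{b{\left(65 \right)} + J}{-18 + 3195} = \frac{\frac{61}{9} - 90}{-18 + 3195} = - \frac{749}{9 \cdot 3177} = \left(- \frac{749}{9}\right) \frac{1}{3177} = - \frac{749}{28593}$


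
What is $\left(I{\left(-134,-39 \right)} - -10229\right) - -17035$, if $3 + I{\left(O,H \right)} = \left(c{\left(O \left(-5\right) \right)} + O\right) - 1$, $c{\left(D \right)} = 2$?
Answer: $27128$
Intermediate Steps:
$I{\left(O,H \right)} = -2 + O$ ($I{\left(O,H \right)} = -3 + \left(\left(2 + O\right) - 1\right) = -3 + \left(1 + O\right) = -2 + O$)
$\left(I{\left(-134,-39 \right)} - -10229\right) - -17035 = \left(\left(-2 - 134\right) - -10229\right) - -17035 = \left(-136 + 10229\right) + 17035 = 10093 + 17035 = 27128$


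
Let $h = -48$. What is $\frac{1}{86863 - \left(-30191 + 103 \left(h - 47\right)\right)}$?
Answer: $\frac{1}{126839} \approx 7.884 \cdot 10^{-6}$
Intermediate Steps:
$\frac{1}{86863 - \left(-30191 + 103 \left(h - 47\right)\right)} = \frac{1}{86863 - \left(-30191 + 103 \left(-48 - 47\right)\right)} = \frac{1}{86863 + \left(\left(-103\right) \left(-95\right) + 30191\right)} = \frac{1}{86863 + \left(9785 + 30191\right)} = \frac{1}{86863 + 39976} = \frac{1}{126839}$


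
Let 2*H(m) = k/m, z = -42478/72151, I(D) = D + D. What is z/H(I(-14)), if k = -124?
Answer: -594692/2236681 ≈ -0.26588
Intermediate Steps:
I(D) = 2*D
z = -42478/72151 (z = -42478*1/72151 = -42478/72151 ≈ -0.58874)
H(m) = -62/m (H(m) = (-124/m)/2 = -62/m)
z/H(I(-14)) = -42478/(72151*((-62/(2*(-14))))) = -42478/(72151*((-62/(-28)))) = -42478/(72151*((-62*(-1/28)))) = -42478/(72151*31/14) = -42478/72151*14/31 = -594692/2236681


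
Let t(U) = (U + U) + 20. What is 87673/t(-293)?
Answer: -87673/566 ≈ -154.90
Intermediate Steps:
t(U) = 20 + 2*U (t(U) = 2*U + 20 = 20 + 2*U)
87673/t(-293) = 87673/(20 + 2*(-293)) = 87673/(20 - 586) = 87673/(-566) = 87673*(-1/566) = -87673/566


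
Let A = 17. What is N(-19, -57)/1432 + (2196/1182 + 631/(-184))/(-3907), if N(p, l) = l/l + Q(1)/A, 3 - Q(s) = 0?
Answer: 527390749/430952508248 ≈ 0.0012238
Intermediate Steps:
Q(s) = 3 (Q(s) = 3 - 1*0 = 3 + 0 = 3)
N(p, l) = 20/17 (N(p, l) = l/l + 3/17 = 1 + 3*(1/17) = 1 + 3/17 = 20/17)
N(-19, -57)/1432 + (2196/1182 + 631/(-184))/(-3907) = (20/17)/1432 + (2196/1182 + 631/(-184))/(-3907) = (20/17)*(1/1432) + (2196*(1/1182) + 631*(-1/184))*(-1/3907) = 5/6086 + (366/197 - 631/184)*(-1/3907) = 5/6086 - 56963/36248*(-1/3907) = 5/6086 + 56963/141620936 = 527390749/430952508248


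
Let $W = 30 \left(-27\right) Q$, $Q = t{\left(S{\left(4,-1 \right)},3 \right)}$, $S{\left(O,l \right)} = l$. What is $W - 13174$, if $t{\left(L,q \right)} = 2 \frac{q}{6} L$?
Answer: $-12364$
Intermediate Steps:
$t{\left(L,q \right)} = \frac{L q}{3}$ ($t{\left(L,q \right)} = 2 q \frac{1}{6} L = 2 \frac{q}{6} L = \frac{q}{3} L = \frac{L q}{3}$)
$Q = -1$ ($Q = \frac{1}{3} \left(-1\right) 3 = -1$)
$W = 810$ ($W = 30 \left(-27\right) \left(-1\right) = \left(-810\right) \left(-1\right) = 810$)
$W - 13174 = 810 - 13174 = -12364$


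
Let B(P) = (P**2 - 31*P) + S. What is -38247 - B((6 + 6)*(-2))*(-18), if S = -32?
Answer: -15063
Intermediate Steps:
B(P) = -32 + P**2 - 31*P (B(P) = (P**2 - 31*P) - 32 = -32 + P**2 - 31*P)
-38247 - B((6 + 6)*(-2))*(-18) = -38247 - (-32 + ((6 + 6)*(-2))**2 - 31*(6 + 6)*(-2))*(-18) = -38247 - (-32 + (12*(-2))**2 - 372*(-2))*(-18) = -38247 - (-32 + (-24)**2 - 31*(-24))*(-18) = -38247 - (-32 + 576 + 744)*(-18) = -38247 - 1288*(-18) = -38247 - 1*(-23184) = -38247 + 23184 = -15063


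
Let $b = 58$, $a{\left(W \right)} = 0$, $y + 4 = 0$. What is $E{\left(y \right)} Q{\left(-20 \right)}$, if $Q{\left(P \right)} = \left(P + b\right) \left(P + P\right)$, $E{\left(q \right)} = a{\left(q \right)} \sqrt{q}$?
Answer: $0$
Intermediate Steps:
$y = -4$ ($y = -4 + 0 = -4$)
$E{\left(q \right)} = 0$ ($E{\left(q \right)} = 0 \sqrt{q} = 0$)
$Q{\left(P \right)} = 2 P \left(58 + P\right)$ ($Q{\left(P \right)} = \left(P + 58\right) \left(P + P\right) = \left(58 + P\right) 2 P = 2 P \left(58 + P\right)$)
$E{\left(y \right)} Q{\left(-20 \right)} = 0 \cdot 2 \left(-20\right) \left(58 - 20\right) = 0 \cdot 2 \left(-20\right) 38 = 0 \left(-1520\right) = 0$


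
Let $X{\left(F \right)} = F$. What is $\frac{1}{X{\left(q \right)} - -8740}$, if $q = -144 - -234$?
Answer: $\frac{1}{8830} \approx 0.00011325$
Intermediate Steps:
$q = 90$ ($q = -144 + 234 = 90$)
$\frac{1}{X{\left(q \right)} - -8740} = \frac{1}{90 - -8740} = \frac{1}{90 + 8740} = \frac{1}{8830}$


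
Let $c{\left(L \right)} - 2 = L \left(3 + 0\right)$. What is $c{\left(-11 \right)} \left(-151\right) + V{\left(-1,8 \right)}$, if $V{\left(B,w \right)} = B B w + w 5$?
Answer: $4729$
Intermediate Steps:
$c{\left(L \right)} = 2 + 3 L$ ($c{\left(L \right)} = 2 + L \left(3 + 0\right) = 2 + L 3 = 2 + 3 L$)
$V{\left(B,w \right)} = 5 w + w B^{2}$ ($V{\left(B,w \right)} = B^{2} w + 5 w = w B^{2} + 5 w = 5 w + w B^{2}$)
$c{\left(-11 \right)} \left(-151\right) + V{\left(-1,8 \right)} = \left(2 + 3 \left(-11\right)\right) \left(-151\right) + 8 \left(5 + \left(-1\right)^{2}\right) = \left(2 - 33\right) \left(-151\right) + 8 \left(5 + 1\right) = \left(-31\right) \left(-151\right) + 8 \cdot 6 = 4681 + 48 = 4729$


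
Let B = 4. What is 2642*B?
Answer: 10568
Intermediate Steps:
2642*B = 2642*4 = 10568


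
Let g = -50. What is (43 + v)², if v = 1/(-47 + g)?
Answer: 17388900/9409 ≈ 1848.1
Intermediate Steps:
v = -1/97 (v = 1/(-47 - 50) = 1/(-97) = -1/97 ≈ -0.010309)
(43 + v)² = (43 - 1/97)² = (4170/97)² = 17388900/9409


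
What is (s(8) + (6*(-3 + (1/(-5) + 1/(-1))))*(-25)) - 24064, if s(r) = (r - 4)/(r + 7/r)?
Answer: -1663782/71 ≈ -23434.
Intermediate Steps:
s(r) = (-4 + r)/(r + 7/r)
(s(8) + (6*(-3 + (1/(-5) + 1/(-1))))*(-25)) - 24064 = (8*(-4 + 8)/(7 + 8²) + (6*(-3 + (1/(-5) + 1/(-1))))*(-25)) - 24064 = (8*4/(7 + 64) + (6*(-3 + (1*(-⅕) + 1*(-1))))*(-25)) - 24064 = (8*4/71 + (6*(-3 + (-⅕ - 1)))*(-25)) - 24064 = (8*(1/71)*4 + (6*(-3 - 6/5))*(-25)) - 24064 = (32/71 + (6*(-21/5))*(-25)) - 24064 = (32/71 - 126/5*(-25)) - 24064 = (32/71 + 630) - 24064 = 44762/71 - 24064 = -1663782/71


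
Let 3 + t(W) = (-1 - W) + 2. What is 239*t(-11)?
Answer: 2151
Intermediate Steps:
t(W) = -2 - W (t(W) = -3 + ((-1 - W) + 2) = -3 + (1 - W) = -2 - W)
239*t(-11) = 239*(-2 - 1*(-11)) = 239*(-2 + 11) = 239*9 = 2151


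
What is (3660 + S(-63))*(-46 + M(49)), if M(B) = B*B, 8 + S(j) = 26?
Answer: 8661690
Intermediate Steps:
S(j) = 18 (S(j) = -8 + 26 = 18)
M(B) = B²
(3660 + S(-63))*(-46 + M(49)) = (3660 + 18)*(-46 + 49²) = 3678*(-46 + 2401) = 3678*2355 = 8661690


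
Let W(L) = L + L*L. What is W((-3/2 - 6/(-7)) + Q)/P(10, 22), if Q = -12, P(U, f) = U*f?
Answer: 28851/43120 ≈ 0.66909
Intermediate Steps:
W(L) = L + L²
W((-3/2 - 6/(-7)) + Q)/P(10, 22) = (((-3/2 - 6/(-7)) - 12)*(1 + ((-3/2 - 6/(-7)) - 12)))/((10*22)) = (((-3*½ - 6*(-⅐)) - 12)*(1 + ((-3*½ - 6*(-⅐)) - 12)))/220 = (((-3/2 + 6/7) - 12)*(1 + ((-3/2 + 6/7) - 12)))*(1/220) = ((-9/14 - 12)*(1 + (-9/14 - 12)))*(1/220) = -177*(1 - 177/14)/14*(1/220) = -177/14*(-163/14)*(1/220) = (28851/196)*(1/220) = 28851/43120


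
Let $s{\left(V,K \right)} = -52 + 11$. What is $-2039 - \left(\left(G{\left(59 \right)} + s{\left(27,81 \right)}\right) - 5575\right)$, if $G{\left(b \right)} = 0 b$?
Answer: $3577$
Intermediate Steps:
$G{\left(b \right)} = 0$
$s{\left(V,K \right)} = -41$
$-2039 - \left(\left(G{\left(59 \right)} + s{\left(27,81 \right)}\right) - 5575\right) = -2039 - \left(\left(0 - 41\right) - 5575\right) = -2039 - \left(-41 - 5575\right) = -2039 - -5616 = -2039 + 5616 = 3577$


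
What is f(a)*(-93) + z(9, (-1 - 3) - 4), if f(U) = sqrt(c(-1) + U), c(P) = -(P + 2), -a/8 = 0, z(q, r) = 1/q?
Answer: 1/9 - 93*I ≈ 0.11111 - 93.0*I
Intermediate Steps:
a = 0 (a = -8*0 = 0)
c(P) = -2 - P (c(P) = -(2 + P) = -2 - P)
f(U) = sqrt(-1 + U) (f(U) = sqrt((-2 - 1*(-1)) + U) = sqrt((-2 + 1) + U) = sqrt(-1 + U))
f(a)*(-93) + z(9, (-1 - 3) - 4) = sqrt(-1 + 0)*(-93) + 1/9 = sqrt(-1)*(-93) + 1/9 = I*(-93) + 1/9 = -93*I + 1/9 = 1/9 - 93*I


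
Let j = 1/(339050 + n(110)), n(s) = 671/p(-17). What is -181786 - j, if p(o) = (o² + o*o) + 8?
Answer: -36117964352792/198683971 ≈ -1.8179e+5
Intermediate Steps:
p(o) = 8 + 2*o² (p(o) = (o² + o²) + 8 = 2*o² + 8 = 8 + 2*o²)
n(s) = 671/586 (n(s) = 671/(8 + 2*(-17)²) = 671/(8 + 2*289) = 671/(8 + 578) = 671/586)
j = 586/198683971 (j = 1/(339050 + 671/586) = 1/(198683971/586) = 586/198683971 ≈ 2.9494e-6)
-181786 - j = -181786 - 1*586/198683971 = -181786 - 586/198683971 = -36117964352792/198683971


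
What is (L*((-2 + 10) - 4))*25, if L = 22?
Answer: 2200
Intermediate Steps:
(L*((-2 + 10) - 4))*25 = (22*((-2 + 10) - 4))*25 = (22*(8 - 4))*25 = (22*4)*25 = 88*25 = 2200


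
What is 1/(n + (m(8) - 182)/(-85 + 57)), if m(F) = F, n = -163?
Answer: -14/2195 ≈ -0.0063781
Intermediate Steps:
1/(n + (m(8) - 182)/(-85 + 57)) = 1/(-163 + (8 - 182)/(-85 + 57)) = 1/(-163 - 174/(-28)) = 1/(-163 - 174*(-1/28)) = 1/(-163 + 87/14) = 1/(-2195/14) = -14/2195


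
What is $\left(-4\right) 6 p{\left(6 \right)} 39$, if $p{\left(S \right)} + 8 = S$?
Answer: $1872$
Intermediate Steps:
$p{\left(S \right)} = -8 + S$
$\left(-4\right) 6 p{\left(6 \right)} 39 = \left(-4\right) 6 \left(-8 + 6\right) 39 = \left(-24\right) \left(-2\right) 39 = 48 \cdot 39 = 1872$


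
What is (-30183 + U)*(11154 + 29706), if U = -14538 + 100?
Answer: -1823214060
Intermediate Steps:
U = -14438
(-30183 + U)*(11154 + 29706) = (-30183 - 14438)*(11154 + 29706) = -44621*40860 = -1823214060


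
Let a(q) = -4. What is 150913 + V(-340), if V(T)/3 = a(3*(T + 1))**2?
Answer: 150961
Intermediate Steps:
V(T) = 48 (V(T) = 3*(-4)**2 = 3*16 = 48)
150913 + V(-340) = 150913 + 48 = 150961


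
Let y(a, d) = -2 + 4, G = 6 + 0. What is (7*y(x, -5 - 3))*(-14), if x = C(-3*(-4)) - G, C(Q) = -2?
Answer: -196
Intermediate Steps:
G = 6
x = -8 (x = -2 - 1*6 = -2 - 6 = -8)
y(a, d) = 2
(7*y(x, -5 - 3))*(-14) = (7*2)*(-14) = 14*(-14) = -196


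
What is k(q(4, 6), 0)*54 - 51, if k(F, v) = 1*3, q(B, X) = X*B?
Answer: 111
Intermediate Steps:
q(B, X) = B*X
k(F, v) = 3
k(q(4, 6), 0)*54 - 51 = 3*54 - 51 = 162 - 51 = 111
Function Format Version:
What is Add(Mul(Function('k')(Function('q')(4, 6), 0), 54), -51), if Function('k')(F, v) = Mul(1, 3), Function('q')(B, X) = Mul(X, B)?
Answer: 111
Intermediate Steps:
Function('q')(B, X) = Mul(B, X)
Function('k')(F, v) = 3
Add(Mul(Function('k')(Function('q')(4, 6), 0), 54), -51) = Add(Mul(3, 54), -51) = Add(162, -51) = 111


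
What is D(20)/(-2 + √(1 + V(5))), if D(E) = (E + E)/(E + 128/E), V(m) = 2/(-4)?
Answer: -200/231 - 50*√2/231 ≈ -1.1719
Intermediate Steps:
V(m) = -½ (V(m) = 2*(-¼) = -½)
D(E) = 2*E/(E + 128/E) (D(E) = (2*E)/(E + 128/E) = 2*E/(E + 128/E))
D(20)/(-2 + √(1 + V(5))) = (2*20²/(128 + 20²))/(-2 + √(1 - ½)) = (2*400/(128 + 400))/(-2 + √(½)) = (2*400/528)/(-2 + √2/2) = (2*400*(1/528))/(-2 + √2/2) = 50/(33*(-2 + √2/2))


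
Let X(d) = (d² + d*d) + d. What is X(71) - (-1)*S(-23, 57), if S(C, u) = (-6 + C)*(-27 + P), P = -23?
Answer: 11603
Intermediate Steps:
X(d) = d + 2*d² (X(d) = (d² + d²) + d = 2*d² + d = d + 2*d²)
S(C, u) = 300 - 50*C (S(C, u) = (-6 + C)*(-27 - 23) = (-6 + C)*(-50) = 300 - 50*C)
X(71) - (-1)*S(-23, 57) = 71*(1 + 2*71) - (-1)*(300 - 50*(-23)) = 71*(1 + 142) - (-1)*(300 + 1150) = 71*143 - (-1)*1450 = 10153 - 1*(-1450) = 10153 + 1450 = 11603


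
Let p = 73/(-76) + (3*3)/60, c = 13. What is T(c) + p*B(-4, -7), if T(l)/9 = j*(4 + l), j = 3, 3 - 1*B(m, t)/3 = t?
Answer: 8259/19 ≈ 434.68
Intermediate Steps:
B(m, t) = 9 - 3*t
T(l) = 108 + 27*l (T(l) = 9*(3*(4 + l)) = 9*(12 + 3*l) = 108 + 27*l)
p = -77/95 (p = 73*(-1/76) + 9*(1/60) = -73/76 + 3/20 = -77/95 ≈ -0.81053)
T(c) + p*B(-4, -7) = (108 + 27*13) - 77*(9 - 3*(-7))/95 = (108 + 351) - 77*(9 + 21)/95 = 459 - 77/95*30 = 459 - 462/19 = 8259/19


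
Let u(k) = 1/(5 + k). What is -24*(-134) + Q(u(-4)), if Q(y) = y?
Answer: 3217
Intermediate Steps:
-24*(-134) + Q(u(-4)) = -24*(-134) + 1/(5 - 4) = 3216 + 1/1 = 3216 + 1 = 3217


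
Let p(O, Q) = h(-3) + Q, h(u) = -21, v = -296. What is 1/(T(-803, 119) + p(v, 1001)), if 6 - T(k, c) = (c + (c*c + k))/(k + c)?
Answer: 684/687901 ≈ 0.00099433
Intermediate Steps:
p(O, Q) = -21 + Q
T(k, c) = 6 - (c + k + c**2)/(c + k) (T(k, c) = 6 - (c + (c*c + k))/(k + c) = 6 - (c + (c**2 + k))/(c + k) = 6 - (c + (k + c**2))/(c + k) = 6 - (c + k + c**2)/(c + k))
1/(T(-803, 119) + p(v, 1001)) = 1/((-1*119**2 + 5*119 + 5*(-803))/(119 - 803) + (-21 + 1001)) = 1/((-1*14161 + 595 - 4015)/(-684) + 980) = 1/(-(-14161 + 595 - 4015)/684 + 980) = 1/(-1/684*(-17581) + 980) = 1/(17581/684 + 980) = 1/(687901/684) = 684/687901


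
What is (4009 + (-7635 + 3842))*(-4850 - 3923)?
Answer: -1894968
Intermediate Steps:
(4009 + (-7635 + 3842))*(-4850 - 3923) = (4009 - 3793)*(-8773) = 216*(-8773) = -1894968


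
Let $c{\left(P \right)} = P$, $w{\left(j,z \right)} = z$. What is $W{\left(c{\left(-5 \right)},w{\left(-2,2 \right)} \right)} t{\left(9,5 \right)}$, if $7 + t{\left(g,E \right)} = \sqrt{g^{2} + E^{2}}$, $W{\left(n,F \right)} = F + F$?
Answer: $-28 + 4 \sqrt{106} \approx 13.183$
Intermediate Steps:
$W{\left(n,F \right)} = 2 F$
$t{\left(g,E \right)} = -7 + \sqrt{E^{2} + g^{2}}$ ($t{\left(g,E \right)} = -7 + \sqrt{g^{2} + E^{2}} = -7 + \sqrt{E^{2} + g^{2}}$)
$W{\left(c{\left(-5 \right)},w{\left(-2,2 \right)} \right)} t{\left(9,5 \right)} = 2 \cdot 2 \left(-7 + \sqrt{5^{2} + 9^{2}}\right) = 4 \left(-7 + \sqrt{25 + 81}\right) = 4 \left(-7 + \sqrt{106}\right) = -28 + 4 \sqrt{106}$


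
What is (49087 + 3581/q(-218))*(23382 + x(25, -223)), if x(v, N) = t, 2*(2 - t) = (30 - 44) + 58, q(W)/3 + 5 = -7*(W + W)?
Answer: 10482712744976/9141 ≈ 1.1468e+9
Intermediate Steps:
q(W) = -15 - 42*W (q(W) = -15 + 3*(-7*(W + W)) = -15 + 3*(-14*W) = -15 - 42*W)
t = -20 (t = 2 - ((30 - 44) + 58)/2 = 2 - (-14 + 58)/2 = 2 - ½*44 = 2 - 22 = -20)
x(v, N) = -20
(49087 + 3581/q(-218))*(23382 + x(25, -223)) = (49087 + 3581/(-15 - 42*(-218)))*(23382 - 20) = (49087 + 3581/(-15 + 9156))*23362 = (49087 + 3581/9141)*23362 = (448707848/9141)*23362 = 10482712744976/9141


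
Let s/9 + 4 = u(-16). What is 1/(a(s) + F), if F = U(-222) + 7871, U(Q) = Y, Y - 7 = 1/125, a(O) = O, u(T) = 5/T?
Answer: 2000/15678391 ≈ 0.00012756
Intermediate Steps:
s = -621/16 (s = -36 + 9*(5/(-16)) = -36 + 9*(5*(-1/16)) = -36 + 9*(-5/16) = -36 - 45/16 = -621/16 ≈ -38.813)
Y = 876/125 (Y = 7 + 1/125 = 876/125 ≈ 7.0080)
U(Q) = 876/125
F = 984751/125 (F = 876/125 + 7871 = 984751/125 ≈ 7878.0)
1/(a(s) + F) = 1/(-621/16 + 984751/125) = 1/(15678391/2000) = 2000/15678391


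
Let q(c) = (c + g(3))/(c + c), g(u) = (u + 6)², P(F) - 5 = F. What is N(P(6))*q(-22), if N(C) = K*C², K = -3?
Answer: 1947/4 ≈ 486.75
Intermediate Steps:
P(F) = 5 + F
N(C) = -3*C²
g(u) = (6 + u)²
q(c) = (81 + c)/(2*c) (q(c) = (c + (6 + 3)²)/(c + c) = (c + 9²)/((2*c)) = (c + 81)*(1/(2*c)) = (81 + c)*(1/(2*c)) = (81 + c)/(2*c))
N(P(6))*q(-22) = (-3*(5 + 6)²)*((½)*(81 - 22)/(-22)) = (-3*11²)*((½)*(-1/22)*59) = -3*121*(-59/44) = -363*(-59/44) = 1947/4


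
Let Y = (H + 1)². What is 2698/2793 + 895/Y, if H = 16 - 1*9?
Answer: 140653/9408 ≈ 14.950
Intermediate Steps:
H = 7 (H = 16 - 9 = 7)
Y = 64 (Y = (7 + 1)² = 8² = 64)
2698/2793 + 895/Y = 2698/2793 + 895/64 = 2698*(1/2793) + 895*(1/64) = 142/147 + 895/64 = 140653/9408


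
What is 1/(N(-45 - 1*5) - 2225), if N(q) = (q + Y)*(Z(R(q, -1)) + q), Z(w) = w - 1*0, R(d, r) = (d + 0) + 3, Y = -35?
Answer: 1/6020 ≈ 0.00016611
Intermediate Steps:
R(d, r) = 3 + d (R(d, r) = d + 3 = 3 + d)
Z(w) = w (Z(w) = w + 0 = w)
N(q) = (-35 + q)*(3 + 2*q) (N(q) = (q - 35)*((3 + q) + q) = (-35 + q)*(3 + 2*q))
1/(N(-45 - 1*5) - 2225) = 1/((-105 - 67*(-45 - 1*5) + 2*(-45 - 1*5)²) - 2225) = 1/((-105 - 67*(-45 - 5) + 2*(-45 - 5)²) - 2225) = 1/((-105 - 67*(-50) + 2*(-50)²) - 2225) = 1/((-105 + 3350 + 2*2500) - 2225) = 1/((-105 + 3350 + 5000) - 2225) = 1/(8245 - 2225) = 1/6020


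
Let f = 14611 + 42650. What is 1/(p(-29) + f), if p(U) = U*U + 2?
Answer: 1/58104 ≈ 1.7211e-5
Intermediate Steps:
f = 57261
p(U) = 2 + U**2 (p(U) = U**2 + 2 = 2 + U**2)
1/(p(-29) + f) = 1/((2 + (-29)**2) + 57261) = 1/((2 + 841) + 57261) = 1/(843 + 57261) = 1/58104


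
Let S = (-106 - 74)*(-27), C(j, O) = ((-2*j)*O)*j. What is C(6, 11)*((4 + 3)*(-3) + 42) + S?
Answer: -11772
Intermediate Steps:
C(j, O) = -2*O*j**2 (C(j, O) = (-2*O*j)*j = -2*O*j**2)
S = 4860 (S = -180*(-27) = 4860)
C(6, 11)*((4 + 3)*(-3) + 42) + S = (-2*11*6**2)*((4 + 3)*(-3) + 42) + 4860 = (-2*11*36)*(7*(-3) + 42) + 4860 = -792*(-21 + 42) + 4860 = -792*21 + 4860 = -16632 + 4860 = -11772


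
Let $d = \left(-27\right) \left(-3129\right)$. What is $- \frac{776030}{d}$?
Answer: $- \frac{776030}{84483} \approx -9.1856$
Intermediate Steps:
$d = 84483$
$- \frac{776030}{d} = - \frac{776030}{84483}$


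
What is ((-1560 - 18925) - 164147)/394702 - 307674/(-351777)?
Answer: 1345006002/3305882987 ≈ 0.40685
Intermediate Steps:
((-1560 - 18925) - 164147)/394702 - 307674/(-351777) = (-20485 - 164147)*(1/394702) - 307674*(-1/351777) = -184632*1/394702 + 102558/117259 = -13188/28193 + 102558/117259 = 1345006002/3305882987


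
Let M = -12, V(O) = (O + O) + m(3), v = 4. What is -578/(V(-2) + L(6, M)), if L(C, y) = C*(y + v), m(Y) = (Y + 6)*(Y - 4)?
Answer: 578/61 ≈ 9.4754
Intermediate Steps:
m(Y) = (-4 + Y)*(6 + Y) (m(Y) = (6 + Y)*(-4 + Y) = (-4 + Y)*(6 + Y))
V(O) = -9 + 2*O (V(O) = (O + O) + (-24 + 3² + 2*3) = 2*O + (-24 + 9 + 6) = 2*O - 9 = -9 + 2*O)
L(C, y) = C*(4 + y) (L(C, y) = C*(y + 4) = C*(4 + y))
-578/(V(-2) + L(6, M)) = -578/((-9 + 2*(-2)) + 6*(4 - 12)) = -578/((-9 - 4) + 6*(-8)) = -578/(-13 - 48) = -578/(-61) = -578*(-1/61) = 578/61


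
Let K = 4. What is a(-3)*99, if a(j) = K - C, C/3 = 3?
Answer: -495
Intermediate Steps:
C = 9 (C = 3*3 = 9)
a(j) = -5 (a(j) = 4 - 1*9 = 4 - 9 = -5)
a(-3)*99 = -5*99 = -495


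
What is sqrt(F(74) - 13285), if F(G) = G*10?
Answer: I*sqrt(12545) ≈ 112.0*I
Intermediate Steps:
F(G) = 10*G
sqrt(F(74) - 13285) = sqrt(10*74 - 13285) = sqrt(740 - 13285) = sqrt(-12545) = I*sqrt(12545)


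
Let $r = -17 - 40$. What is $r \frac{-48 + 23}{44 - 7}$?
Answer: $\frac{1425}{37} \approx 38.513$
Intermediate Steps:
$r = -57$ ($r = -17 - 40 = -57$)
$r \frac{-48 + 23}{44 - 7} = - 57 \frac{-48 + 23}{44 - 7} = - 57 \left(- \frac{25}{37}\right) = - 57 \left(\left(-25\right) \frac{1}{37}\right) = \left(-57\right) \left(- \frac{25}{37}\right) = \frac{1425}{37}$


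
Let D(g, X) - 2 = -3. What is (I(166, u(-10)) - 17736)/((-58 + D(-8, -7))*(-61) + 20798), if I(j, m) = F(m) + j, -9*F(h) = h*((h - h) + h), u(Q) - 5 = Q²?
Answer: -18795/24397 ≈ -0.77038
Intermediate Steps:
D(g, X) = -1 (D(g, X) = 2 - 3 = -1)
u(Q) = 5 + Q²
F(h) = -h²/9 (F(h) = -h*((h - h) + h)/9 = -h*(0 + h)/9 = -h*h/9 = -h²/9)
I(j, m) = j - m²/9 (I(j, m) = -m²/9 + j = j - m²/9)
(I(166, u(-10)) - 17736)/((-58 + D(-8, -7))*(-61) + 20798) = ((166 - (5 + (-10)²)²/9) - 17736)/((-58 - 1)*(-61) + 20798) = ((166 - (5 + 100)²/9) - 17736)/(-59*(-61) + 20798) = ((166 - ⅑*105²) - 17736)/(3599 + 20798) = ((166 - ⅑*11025) - 17736)/24397 = ((166 - 1225) - 17736)*(1/24397) = (-1059 - 17736)*(1/24397) = -18795*1/24397 = -18795/24397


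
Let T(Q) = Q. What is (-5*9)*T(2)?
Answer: -90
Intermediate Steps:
(-5*9)*T(2) = -5*9*2 = -45*2 = -90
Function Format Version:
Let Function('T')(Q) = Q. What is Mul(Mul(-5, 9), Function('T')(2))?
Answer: -90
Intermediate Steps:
Mul(Mul(-5, 9), Function('T')(2)) = Mul(Mul(-5, 9), 2) = Mul(-45, 2) = -90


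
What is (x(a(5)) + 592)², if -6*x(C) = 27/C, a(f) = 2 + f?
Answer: 68541841/196 ≈ 3.4970e+5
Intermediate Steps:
x(C) = -9/(2*C)
(x(a(5)) + 592)² = (-9/(2*(2 + 5)) + 592)² = (-9/2/7 + 592)² = (-9/2*⅐ + 592)² = (-9/14 + 592)² = (8279/14)² = 68541841/196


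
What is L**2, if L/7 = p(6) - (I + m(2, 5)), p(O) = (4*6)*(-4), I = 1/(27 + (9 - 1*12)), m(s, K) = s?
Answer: 271293841/576 ≈ 4.7100e+5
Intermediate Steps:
I = 1/24 (I = 1/(27 + (9 - 12)) = 1/(27 - 3) = 1/24 ≈ 0.041667)
p(O) = -96 (p(O) = 24*(-4) = -96)
L = -16471/24 (L = 7*(-96 - (1/24 + 2)) = 7*(-96 - 1*49/24) = 7*(-96 - 49/24) = 7*(-2353/24) = -16471/24 ≈ -686.29)
L**2 = (-16471/24)**2 = 271293841/576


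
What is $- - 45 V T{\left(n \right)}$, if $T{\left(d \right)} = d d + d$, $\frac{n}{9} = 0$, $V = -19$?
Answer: $0$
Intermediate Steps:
$n = 0$ ($n = 9 \cdot 0 = 0$)
$T{\left(d \right)} = d + d^{2}$ ($T{\left(d \right)} = d^{2} + d = d + d^{2}$)
$- - 45 V T{\left(n \right)} = - \left(-45\right) \left(-19\right) 0 \left(1 + 0\right) = - 855 \cdot 0 \cdot 1 = - 855 \cdot 0 = \left(-1\right) 0 = 0$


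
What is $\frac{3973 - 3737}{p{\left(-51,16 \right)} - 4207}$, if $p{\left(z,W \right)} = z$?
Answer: $- \frac{118}{2129} \approx -0.055425$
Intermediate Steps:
$\frac{3973 - 3737}{p{\left(-51,16 \right)} - 4207} = \frac{3973 - 3737}{-51 - 4207} = \frac{236}{-4258} = 236 \left(- \frac{1}{4258}\right) = - \frac{118}{2129}$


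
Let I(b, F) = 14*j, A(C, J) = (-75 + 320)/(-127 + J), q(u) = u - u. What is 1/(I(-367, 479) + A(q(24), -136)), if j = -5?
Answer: -263/18655 ≈ -0.014098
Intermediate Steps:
q(u) = 0
A(C, J) = 245/(-127 + J)
I(b, F) = -70 (I(b, F) = 14*(-5) = -70)
1/(I(-367, 479) + A(q(24), -136)) = 1/(-70 + 245/(-127 - 136)) = 1/(-70 + 245/(-263)) = 1/(-70 + 245*(-1/263)) = 1/(-70 - 245/263) = 1/(-18655/263) = -263/18655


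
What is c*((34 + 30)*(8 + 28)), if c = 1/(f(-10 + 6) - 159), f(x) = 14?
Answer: -2304/145 ≈ -15.890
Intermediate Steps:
c = -1/145 (c = 1/(14 - 159) = 1/(-145) = -1/145 ≈ -0.0068966)
c*((34 + 30)*(8 + 28)) = -(34 + 30)*(8 + 28)/145 = -64*36/145 = -1/145*2304 = -2304/145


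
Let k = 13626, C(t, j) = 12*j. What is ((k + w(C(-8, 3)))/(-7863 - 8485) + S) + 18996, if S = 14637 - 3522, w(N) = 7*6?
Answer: 1836720/61 ≈ 30110.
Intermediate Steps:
w(N) = 42
S = 11115
((k + w(C(-8, 3)))/(-7863 - 8485) + S) + 18996 = ((13626 + 42)/(-7863 - 8485) + 11115) + 18996 = (13668/(-16348) + 11115) + 18996 = (13668*(-1/16348) + 11115) + 18996 = (-51/61 + 11115) + 18996 = 677964/61 + 18996 = 1836720/61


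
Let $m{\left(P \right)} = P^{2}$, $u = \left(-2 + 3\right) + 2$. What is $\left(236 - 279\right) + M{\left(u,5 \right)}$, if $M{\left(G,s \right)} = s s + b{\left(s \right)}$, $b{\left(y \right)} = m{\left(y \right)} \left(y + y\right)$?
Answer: $232$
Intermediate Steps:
$u = 3$ ($u = 1 + 2 = 3$)
$b{\left(y \right)} = 2 y^{3}$ ($b{\left(y \right)} = y^{2} \left(y + y\right) = y^{2} \cdot 2 y = 2 y^{3}$)
$M{\left(G,s \right)} = s^{2} + 2 s^{3}$ ($M{\left(G,s \right)} = s s + 2 s^{3} = s^{2} + 2 s^{3}$)
$\left(236 - 279\right) + M{\left(u,5 \right)} = \left(236 - 279\right) + 5^{2} \left(1 + 2 \cdot 5\right) = -43 + 25 \left(1 + 10\right) = -43 + 25 \cdot 11 = -43 + 275 = 232$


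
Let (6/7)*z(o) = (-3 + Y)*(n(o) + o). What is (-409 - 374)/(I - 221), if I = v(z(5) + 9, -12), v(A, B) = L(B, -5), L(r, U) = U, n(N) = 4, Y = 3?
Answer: 783/226 ≈ 3.4646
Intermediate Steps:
z(o) = 0 (z(o) = 7*((-3 + 3)*(4 + o))/6 = 7*(0*(4 + o))/6 = (7/6)*0 = 0)
v(A, B) = -5
I = -5
(-409 - 374)/(I - 221) = (-409 - 374)/(-5 - 221) = -783/(-226) = -783*(-1/226) = 783/226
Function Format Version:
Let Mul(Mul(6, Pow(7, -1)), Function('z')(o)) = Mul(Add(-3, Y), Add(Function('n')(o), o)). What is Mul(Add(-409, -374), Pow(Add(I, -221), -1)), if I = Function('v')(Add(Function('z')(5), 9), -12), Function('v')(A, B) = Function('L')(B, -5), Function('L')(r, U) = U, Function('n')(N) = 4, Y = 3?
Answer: Rational(783, 226) ≈ 3.4646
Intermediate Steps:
Function('z')(o) = 0 (Function('z')(o) = Mul(Rational(7, 6), Mul(Add(-3, 3), Add(4, o))) = Mul(Rational(7, 6), Mul(0, Add(4, o))) = Mul(Rational(7, 6), 0) = 0)
Function('v')(A, B) = -5
I = -5
Mul(Add(-409, -374), Pow(Add(I, -221), -1)) = Mul(Add(-409, -374), Pow(Add(-5, -221), -1)) = Mul(-783, Pow(-226, -1)) = Mul(-783, Rational(-1, 226)) = Rational(783, 226)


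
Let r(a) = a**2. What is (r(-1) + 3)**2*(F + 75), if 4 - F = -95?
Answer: 2784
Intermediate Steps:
F = 99 (F = 4 - 1*(-95) = 4 + 95 = 99)
(r(-1) + 3)**2*(F + 75) = ((-1)**2 + 3)**2*(99 + 75) = (1 + 3)**2*174 = 4**2*174 = 16*174 = 2784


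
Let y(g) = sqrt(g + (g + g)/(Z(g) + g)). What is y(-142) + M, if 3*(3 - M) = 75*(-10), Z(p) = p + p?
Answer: 253 + 2*I*sqrt(318)/3 ≈ 253.0 + 11.888*I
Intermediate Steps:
Z(p) = 2*p
y(g) = sqrt(2/3 + g) (y(g) = sqrt(g + (g + g)/(2*g + g)) = sqrt(g + (2*g)/((3*g))) = sqrt(g + (2*g)*(1/(3*g))) = sqrt(g + 2/3) = sqrt(2/3 + g))
M = 253 (M = 3 - 25*(-10) = 3 - 1/3*(-750) = 3 + 250 = 253)
y(-142) + M = sqrt(6 + 9*(-142))/3 + 253 = sqrt(6 - 1278)/3 + 253 = sqrt(-1272)/3 + 253 = (2*I*sqrt(318))/3 + 253 = 2*I*sqrt(318)/3 + 253 = 253 + 2*I*sqrt(318)/3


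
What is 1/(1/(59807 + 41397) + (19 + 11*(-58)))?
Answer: -101204/62645275 ≈ -0.0016155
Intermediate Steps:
1/(1/(59807 + 41397) + (19 + 11*(-58))) = 1/(1/101204 + (19 - 638)) = 1/(1/101204 - 619) = 1/(-62645275/101204) = -101204/62645275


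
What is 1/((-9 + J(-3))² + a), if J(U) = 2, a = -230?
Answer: -1/181 ≈ -0.0055249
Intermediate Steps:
1/((-9 + J(-3))² + a) = 1/((-9 + 2)² - 230) = 1/((-7)² - 230) = 1/(49 - 230) = 1/(-181) = -1/181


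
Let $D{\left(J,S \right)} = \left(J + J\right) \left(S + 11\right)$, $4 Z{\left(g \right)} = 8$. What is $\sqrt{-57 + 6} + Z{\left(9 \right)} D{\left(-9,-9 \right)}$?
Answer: $-72 + i \sqrt{51} \approx -72.0 + 7.1414 i$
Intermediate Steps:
$Z{\left(g \right)} = 2$ ($Z{\left(g \right)} = \frac{1}{4} \cdot 8 = 2$)
$D{\left(J,S \right)} = 2 J \left(11 + S\right)$
$\sqrt{-57 + 6} + Z{\left(9 \right)} D{\left(-9,-9 \right)} = \sqrt{-57 + 6} + 2 \cdot 2 \left(-9\right) \left(11 - 9\right) = \sqrt{-51} + 2 \cdot 2 \left(-9\right) 2 = i \sqrt{51} + 2 \left(-36\right) = i \sqrt{51} - 72 = -72 + i \sqrt{51}$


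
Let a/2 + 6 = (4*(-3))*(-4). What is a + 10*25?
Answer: 334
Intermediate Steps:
a = 84 (a = -12 + 2*((4*(-3))*(-4)) = -12 + 2*(-12*(-4)) = -12 + 2*48 = -12 + 96 = 84)
a + 10*25 = 84 + 10*25 = 84 + 250 = 334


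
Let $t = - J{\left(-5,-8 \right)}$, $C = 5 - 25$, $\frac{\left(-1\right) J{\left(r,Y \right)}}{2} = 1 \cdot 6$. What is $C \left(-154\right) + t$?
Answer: $3092$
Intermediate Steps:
$J{\left(r,Y \right)} = -12$ ($J{\left(r,Y \right)} = - 2 \cdot 1 \cdot 6 = \left(-2\right) 6 = -12$)
$C = -20$ ($C = 5 - 25 = -20$)
$t = 12$ ($t = \left(-1\right) \left(-12\right) = 12$)
$C \left(-154\right) + t = \left(-20\right) \left(-154\right) + 12 = 3080 + 12 = 3092$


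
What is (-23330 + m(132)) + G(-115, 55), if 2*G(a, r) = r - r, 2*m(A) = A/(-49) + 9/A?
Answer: -100604621/4312 ≈ -23331.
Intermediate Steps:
m(A) = -A/98 + 9/(2*A) (m(A) = (A/(-49) + 9/A)/2 = (A*(-1/49) + 9/A)/2 = (-A/49 + 9/A)/2 = (9/A - A/49)/2 = -A/98 + 9/(2*A))
G(a, r) = 0 (G(a, r) = (r - r)/2 = (½)*0 = 0)
(-23330 + m(132)) + G(-115, 55) = (-23330 + (1/98)*(441 - 1*132²)/132) + 0 = (-23330 + (1/98)*(1/132)*(441 - 1*17424)) + 0 = (-23330 + (1/98)*(1/132)*(441 - 17424)) + 0 = (-23330 + (1/98)*(1/132)*(-16983)) + 0 = (-23330 - 5661/4312) + 0 = -100604621/4312 + 0 = -100604621/4312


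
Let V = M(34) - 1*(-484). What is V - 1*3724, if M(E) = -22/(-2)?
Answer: -3229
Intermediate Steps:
M(E) = 11 (M(E) = -22*(-½) = 11)
V = 495 (V = 11 - 1*(-484) = 11 + 484 = 495)
V - 1*3724 = 495 - 1*3724 = 495 - 3724 = -3229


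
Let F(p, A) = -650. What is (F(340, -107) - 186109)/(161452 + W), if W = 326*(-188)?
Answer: -62253/33388 ≈ -1.8645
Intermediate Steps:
W = -61288
(F(340, -107) - 186109)/(161452 + W) = (-650 - 186109)/(161452 - 61288) = -186759/100164 = -186759*1/100164 = -62253/33388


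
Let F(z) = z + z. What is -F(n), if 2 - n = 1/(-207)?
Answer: -830/207 ≈ -4.0097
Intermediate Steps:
n = 415/207 (n = 2 - 1/(-207) = 2 - 1*(-1/207) = 2 + 1/207 = 415/207 ≈ 2.0048)
F(z) = 2*z
-F(n) = -2*415/207 = -1*830/207 = -830/207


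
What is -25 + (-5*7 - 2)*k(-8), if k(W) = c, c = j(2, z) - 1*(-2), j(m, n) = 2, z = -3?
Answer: -173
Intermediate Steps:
c = 4 (c = 2 - 1*(-2) = 2 + 2 = 4)
k(W) = 4
-25 + (-5*7 - 2)*k(-8) = -25 + (-5*7 - 2)*4 = -25 + (-35 - 2)*4 = -25 - 37*4 = -25 - 148 = -173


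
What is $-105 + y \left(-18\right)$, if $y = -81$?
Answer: $1353$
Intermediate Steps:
$-105 + y \left(-18\right) = -105 - -1458 = -105 + 1458 = 1353$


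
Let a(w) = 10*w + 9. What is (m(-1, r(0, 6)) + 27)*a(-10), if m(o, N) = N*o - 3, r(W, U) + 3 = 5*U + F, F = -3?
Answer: 0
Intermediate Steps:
r(W, U) = -6 + 5*U (r(W, U) = -3 + (5*U - 3) = -3 + (-3 + 5*U) = -6 + 5*U)
a(w) = 9 + 10*w
m(o, N) = -3 + N*o
(m(-1, r(0, 6)) + 27)*a(-10) = ((-3 + (-6 + 5*6)*(-1)) + 27)*(9 + 10*(-10)) = ((-3 + (-6 + 30)*(-1)) + 27)*(9 - 100) = ((-3 + 24*(-1)) + 27)*(-91) = ((-3 - 24) + 27)*(-91) = (-27 + 27)*(-91) = 0*(-91) = 0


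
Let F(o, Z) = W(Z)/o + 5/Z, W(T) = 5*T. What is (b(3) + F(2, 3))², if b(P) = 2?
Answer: 4489/36 ≈ 124.69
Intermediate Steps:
F(o, Z) = 5/Z + 5*Z/o (F(o, Z) = (5*Z)/o + 5/Z = 5*Z/o + 5/Z = 5/Z + 5*Z/o)
(b(3) + F(2, 3))² = (2 + (5/3 + 5*3/2))² = (2 + (5*(⅓) + 5*3*(½)))² = (2 + (5/3 + 15/2))² = (2 + 55/6)² = (67/6)² = 4489/36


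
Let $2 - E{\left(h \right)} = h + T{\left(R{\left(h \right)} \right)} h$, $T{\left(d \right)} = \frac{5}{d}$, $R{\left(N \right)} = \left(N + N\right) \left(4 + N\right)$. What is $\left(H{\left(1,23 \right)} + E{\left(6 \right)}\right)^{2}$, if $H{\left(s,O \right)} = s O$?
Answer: $\frac{5625}{16} \approx 351.56$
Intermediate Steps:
$R{\left(N \right)} = 2 N \left(4 + N\right)$
$E{\left(h \right)} = 2 - h - \frac{5}{2 \left(4 + h\right)}$ ($E{\left(h \right)} = 2 - \left(h + \frac{5}{2 h \left(4 + h\right)} h\right) = 2 - \left(h + \frac{5}{2 \left(4 + h\right)}\right) = 2 - h - \frac{5}{2 \left(4 + h\right)}$)
$H{\left(s,O \right)} = O s$
$\left(H{\left(1,23 \right)} + E{\left(6 \right)}\right)^{2} = \left(23 \cdot 1 + \frac{- \frac{5}{2} + \left(2 - 6\right) \left(4 + 6\right)}{4 + 6}\right)^{2} = \left(23 + \frac{- \frac{5}{2} + \left(2 - 6\right) 10}{10}\right)^{2} = \left(23 + \frac{- \frac{5}{2} - 40}{10}\right)^{2} = \left(23 + \frac{1}{10} \left(- \frac{85}{2}\right)\right)^{2} = \left(23 - \frac{17}{4}\right)^{2} = \left(\frac{75}{4}\right)^{2} = \frac{5625}{16}$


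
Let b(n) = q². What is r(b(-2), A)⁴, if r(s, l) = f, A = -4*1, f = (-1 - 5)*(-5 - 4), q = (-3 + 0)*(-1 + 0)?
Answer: 8503056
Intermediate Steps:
q = 3 (q = -3*(-1) = 3)
f = 54 (f = -6*(-9) = 54)
b(n) = 9 (b(n) = 3² = 9)
A = -4
r(s, l) = 54
r(b(-2), A)⁴ = 54⁴ = 8503056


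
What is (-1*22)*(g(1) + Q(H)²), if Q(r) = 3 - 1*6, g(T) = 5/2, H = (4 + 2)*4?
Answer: -253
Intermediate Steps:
H = 24 (H = 6*4 = 24)
g(T) = 5/2 (g(T) = 5*(½) = 5/2)
Q(r) = -3 (Q(r) = 3 - 6 = -3)
(-1*22)*(g(1) + Q(H)²) = (-1*22)*(5/2 + (-3)²) = -22*(5/2 + 9) = -22*23/2 = -253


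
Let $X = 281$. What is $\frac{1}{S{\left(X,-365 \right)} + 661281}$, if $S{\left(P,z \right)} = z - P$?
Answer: $\frac{1}{660635} \approx 1.5137 \cdot 10^{-6}$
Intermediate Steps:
$\frac{1}{S{\left(X,-365 \right)} + 661281} = \frac{1}{\left(-365 - 281\right) + 661281} = \frac{1}{-646 + 661281} = \frac{1}{660635}$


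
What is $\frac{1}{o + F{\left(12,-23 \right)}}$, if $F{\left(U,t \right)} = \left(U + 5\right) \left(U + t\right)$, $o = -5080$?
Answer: $- \frac{1}{5267} \approx -0.00018986$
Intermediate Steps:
$F{\left(U,t \right)} = \left(5 + U\right) \left(U + t\right)$
$\frac{1}{o + F{\left(12,-23 \right)}} = \frac{1}{-5080 + \left(12^{2} + 5 \cdot 12 + 5 \left(-23\right) + 12 \left(-23\right)\right)} = \frac{1}{-5080 + \left(144 + 60 - 115 - 276\right)} = \frac{1}{-5080 - 187} = \frac{1}{-5267} = - \frac{1}{5267}$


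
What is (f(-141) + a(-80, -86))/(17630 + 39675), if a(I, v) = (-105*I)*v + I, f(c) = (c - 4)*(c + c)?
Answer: -136318/11461 ≈ -11.894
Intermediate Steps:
f(c) = 2*c*(-4 + c) (f(c) = (-4 + c)*(2*c) = 2*c*(-4 + c))
a(I, v) = I - 105*I*v (a(I, v) = -105*I*v + I = I - 105*I*v)
(f(-141) + a(-80, -86))/(17630 + 39675) = (2*(-141)*(-4 - 141) - 80*(1 - 105*(-86)))/(17630 + 39675) = (2*(-141)*(-145) - 80*(1 + 9030))/57305 = (40890 - 80*9031)*(1/57305) = (40890 - 722480)*(1/57305) = -681590*1/57305 = -136318/11461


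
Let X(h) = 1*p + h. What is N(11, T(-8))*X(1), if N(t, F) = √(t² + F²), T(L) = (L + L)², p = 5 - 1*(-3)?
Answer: 9*√65657 ≈ 2306.1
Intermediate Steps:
p = 8 (p = 5 + 3 = 8)
T(L) = 4*L² (T(L) = (2*L)² = 4*L²)
N(t, F) = √(F² + t²)
X(h) = 8 + h (X(h) = 1*8 + h = 8 + h)
N(11, T(-8))*X(1) = √((4*(-8)²)² + 11²)*(8 + 1) = √((4*64)² + 121)*9 = √(256² + 121)*9 = √(65536 + 121)*9 = √65657*9 = 9*√65657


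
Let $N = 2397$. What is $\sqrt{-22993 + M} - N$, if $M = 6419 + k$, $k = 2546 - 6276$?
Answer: $-2397 + 12 i \sqrt{141} \approx -2397.0 + 142.49 i$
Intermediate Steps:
$k = -3730$ ($k = 2546 - 6276 = -3730$)
$M = 2689$ ($M = 6419 - 3730 = 2689$)
$\sqrt{-22993 + M} - N = \sqrt{-22993 + 2689} - 2397 = \sqrt{-20304} - 2397 = 12 i \sqrt{141} - 2397 = -2397 + 12 i \sqrt{141}$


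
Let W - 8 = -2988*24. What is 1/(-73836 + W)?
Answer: -1/145540 ≈ -6.8710e-6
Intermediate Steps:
W = -71704 (W = 8 - 2988*24 = 8 - 71712 = -71704)
1/(-73836 + W) = 1/(-73836 - 71704) = 1/(-145540) = -1/145540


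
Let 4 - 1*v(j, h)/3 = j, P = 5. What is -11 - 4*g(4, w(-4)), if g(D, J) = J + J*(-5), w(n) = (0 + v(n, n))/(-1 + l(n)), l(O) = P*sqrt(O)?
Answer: -1495/101 - 3840*I/101 ≈ -14.802 - 38.02*I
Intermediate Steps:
v(j, h) = 12 - 3*j
l(O) = 5*sqrt(O)
w(n) = (12 - 3*n)/(-1 + 5*sqrt(n)) (w(n) = (0 + (12 - 3*n))/(-1 + 5*sqrt(n)) = (12 - 3*n)/(-1 + 5*sqrt(n)))
g(D, J) = -4*J (g(D, J) = J - 5*J = -4*J)
-11 - 4*g(4, w(-4)) = -11 - (-16)*3*(4 - 1*(-4))/(-1 + 5*sqrt(-4)) = -11 - (-16)*3*(4 + 4)/(-1 + 5*(2*I)) = -11 - (-16)*3*8/(-1 + 10*I) = -11 - (-16)*3*((-1 - 10*I)/101)*8 = -11 - (-16)*(-24/101 - 240*I/101) = -11 - 4*(96/101 + 960*I/101) = -11 + (-384/101 - 3840*I/101) = -1495/101 - 3840*I/101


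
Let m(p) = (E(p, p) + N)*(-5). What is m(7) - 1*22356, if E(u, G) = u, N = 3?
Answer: -22406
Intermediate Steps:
m(p) = -15 - 5*p (m(p) = (p + 3)*(-5) = (3 + p)*(-5) = -15 - 5*p)
m(7) - 1*22356 = (-15 - 5*7) - 1*22356 = (-15 - 35) - 22356 = -50 - 22356 = -22406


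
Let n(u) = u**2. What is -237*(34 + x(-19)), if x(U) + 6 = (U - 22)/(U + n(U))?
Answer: -753265/114 ≈ -6607.6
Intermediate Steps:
x(U) = -6 + (-22 + U)/(U + U**2) (x(U) = -6 + (U - 22)/(U + U**2) = -6 + (-22 + U)/(U + U**2))
-237*(34 + x(-19)) = -237*(34 + (-22 - 6*(-19)**2 - 5*(-19))/((-19)*(1 - 19))) = -237*(34 - 1/19*(-22 - 6*361 + 95)/(-18)) = -237*(34 - 1/19*(-1/18)*(-22 - 2166 + 95)) = -237*(34 - 1/19*(-1/18)*(-2093)) = -237*(34 - 2093/342) = -237*9535/342 = -753265/114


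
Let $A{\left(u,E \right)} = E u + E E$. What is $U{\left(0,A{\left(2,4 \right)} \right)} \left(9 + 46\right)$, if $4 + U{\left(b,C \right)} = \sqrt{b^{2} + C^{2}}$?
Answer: $1100$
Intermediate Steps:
$A{\left(u,E \right)} = E^{2} + E u$ ($A{\left(u,E \right)} = E u + E^{2} = E^{2} + E u$)
$U{\left(b,C \right)} = -4 + \sqrt{C^{2} + b^{2}}$ ($U{\left(b,C \right)} = -4 + \sqrt{b^{2} + C^{2}} = -4 + \sqrt{C^{2} + b^{2}}$)
$U{\left(0,A{\left(2,4 \right)} \right)} \left(9 + 46\right) = \left(-4 + \sqrt{\left(4 \left(4 + 2\right)\right)^{2} + 0^{2}}\right) \left(9 + 46\right) = \left(-4 + \sqrt{\left(4 \cdot 6\right)^{2} + 0}\right) 55 = \left(-4 + \sqrt{24^{2} + 0}\right) 55 = \left(-4 + \sqrt{576 + 0}\right) 55 = \left(-4 + \sqrt{576}\right) 55 = \left(-4 + 24\right) 55 = 20 \cdot 55 = 1100$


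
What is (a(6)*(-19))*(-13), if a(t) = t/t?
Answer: 247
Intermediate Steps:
a(t) = 1
(a(6)*(-19))*(-13) = (1*(-19))*(-13) = -19*(-13) = 247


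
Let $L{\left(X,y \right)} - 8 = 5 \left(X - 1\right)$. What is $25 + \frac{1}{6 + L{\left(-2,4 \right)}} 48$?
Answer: $-23$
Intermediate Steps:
$L{\left(X,y \right)} = 3 + 5 X$ ($L{\left(X,y \right)} = 8 + 5 \left(X - 1\right) = 8 + 5 \left(-1 + X\right) = 8 + \left(-5 + 5 X\right) = 3 + 5 X$)
$25 + \frac{1}{6 + L{\left(-2,4 \right)}} 48 = 25 + \frac{1}{6 + \left(3 + 5 \left(-2\right)\right)} 48 = 25 + \frac{1}{6 + \left(3 - 10\right)} 48 = 25 + \frac{1}{6 - 7} \cdot 48 = 25 + \frac{1}{-1} \cdot 48 = 25 - 48 = -23$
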